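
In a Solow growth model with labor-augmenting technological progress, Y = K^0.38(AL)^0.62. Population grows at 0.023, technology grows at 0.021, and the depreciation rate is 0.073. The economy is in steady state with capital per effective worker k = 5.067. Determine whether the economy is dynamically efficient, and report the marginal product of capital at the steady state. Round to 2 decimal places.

Capital per effective worker breaks even when investment replaces (n + g + δ)·k; here n + g + δ = 0.117.
MPK = 0.38·k^(0.38−1) = 0.38·5.067^(-0.62) ≈ 0.1389.
MPK > 0.117, so the economy is dynamically efficient (under-saving).

dynamically efficient; MPK ≈ 0.14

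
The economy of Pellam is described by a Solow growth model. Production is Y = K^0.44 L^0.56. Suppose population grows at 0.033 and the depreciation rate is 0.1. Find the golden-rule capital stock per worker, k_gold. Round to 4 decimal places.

The effective depreciation rate is n + δ = 0.033 + 0.1 = 0.133.
Setting f'(k) = n+δ gives 0.44·k^(0.44−1) = 0.133, hence k_gold = (0.44/0.133)^(1/0.56) ≈ 8.4695.

k_gold ≈ 8.4695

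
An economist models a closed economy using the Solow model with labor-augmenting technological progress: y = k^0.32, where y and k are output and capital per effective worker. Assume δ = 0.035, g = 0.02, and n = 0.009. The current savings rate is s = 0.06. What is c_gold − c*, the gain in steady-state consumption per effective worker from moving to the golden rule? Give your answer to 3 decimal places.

Break-even investment rate: n + g + δ = 0.009 + 0.02 + 0.035 = 0.064.
Current steady state (s = 0.06): k* = (0.06/0.064)^(1/0.68) ≈ 0.9095, y* = 0.9095^0.32 ≈ 0.9701, c* = (1−0.06)·0.9701 ≈ 0.9119.
Maximizing c = f(k) − (n+g+δ)·k gives f'(k) = n+g+δ, i.e. 0.32·k^(0.32−1) = 0.064, so k_gold = (0.32/0.064)^(1/0.68) ≈ 10.6634.
y_gold = 10.6634^0.32 ≈ 2.1327, c_gold = y_gold − 0.064·k_gold ≈ 1.4502.
Gain: Δc = 1.4502 − 0.9119 ≈ 0.5383.

Δc ≈ 0.538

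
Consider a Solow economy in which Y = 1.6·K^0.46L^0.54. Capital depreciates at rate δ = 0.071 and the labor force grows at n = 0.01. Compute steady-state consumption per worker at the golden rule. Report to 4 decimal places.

n + δ = 0.01 + 0.071 = 0.081.
At the golden rule the marginal product of capital equals n+δ: 0.46·1.6·k^(0.46−1) = 0.081. Solving, k_gold = (0.46·1.6/0.081)^(1/0.54) ≈ 59.5390.
y_gold = 1.6·59.5390^0.46 ≈ 10.4840.
c_gold = y_gold − (n+δ)·k_gold = 10.4840 − 0.081·59.5390 ≈ 5.6614.

c_gold ≈ 5.6614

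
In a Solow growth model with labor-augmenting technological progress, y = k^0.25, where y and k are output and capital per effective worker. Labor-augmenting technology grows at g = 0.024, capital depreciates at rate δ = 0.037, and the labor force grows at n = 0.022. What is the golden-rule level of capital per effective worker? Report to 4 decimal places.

The effective depreciation rate is n + g + δ = 0.022 + 0.024 + 0.037 = 0.083.
Setting f'(k) = n+g+δ gives 0.25·k^(0.25−1) = 0.083, hence k_gold = (0.25/0.083)^(1/0.75) ≈ 4.3499.

k_gold ≈ 4.3499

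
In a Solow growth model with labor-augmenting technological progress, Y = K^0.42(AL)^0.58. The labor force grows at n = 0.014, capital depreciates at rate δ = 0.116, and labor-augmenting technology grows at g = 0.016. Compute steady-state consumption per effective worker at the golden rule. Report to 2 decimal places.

Capital per effective worker breaks even when investment replaces (n + g + δ)·k; here n + g + δ = 0.146.
Golden rule sets MPK = n+g+δ: 0.42·k^(0.42−1) = 0.146, so k_gold = (0.42/0.146)^(1/0.58) ≈ 6.1830.
y_gold = 6.1830^0.42 ≈ 2.1493.
c_gold = y_gold − (n+g+δ)·k_gold = 2.1493 − 0.146·6.1830 ≈ 1.2466.

c_gold ≈ 1.25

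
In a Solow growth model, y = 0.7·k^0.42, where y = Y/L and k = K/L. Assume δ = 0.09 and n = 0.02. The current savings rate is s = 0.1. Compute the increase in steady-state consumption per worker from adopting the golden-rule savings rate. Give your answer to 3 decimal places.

The effective depreciation rate is n + δ = 0.02 + 0.09 = 0.11.
Current steady state (s = 0.1): k* = (0.1·0.7/0.11)^(1/0.58) ≈ 0.4587, y* = 0.7·0.4587^0.42 ≈ 0.5046, c* = (1−0.1)·0.5046 ≈ 0.4541.
Maximizing c = f(k) − (n+δ)·k gives f'(k) = n+δ, i.e. 0.42·0.7·k^(0.42−1) = 0.11, so k_gold = (0.42·0.7/0.11)^(1/0.58) ≈ 5.4466.
y_gold = 0.7·5.4466^0.42 ≈ 1.4265, c_gold = y_gold − 0.11·k_gold ≈ 0.8274.
Gain: Δc = 0.8274 − 0.4541 ≈ 0.3732.

Δc ≈ 0.373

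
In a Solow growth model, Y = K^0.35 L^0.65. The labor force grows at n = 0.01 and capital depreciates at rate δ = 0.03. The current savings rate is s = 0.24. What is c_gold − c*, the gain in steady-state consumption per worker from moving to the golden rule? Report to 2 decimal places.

The effective depreciation rate is n + δ = 0.01 + 0.03 = 0.04.
Current steady state (s = 0.24): k* = (0.24/0.04)^(1/0.65) ≈ 15.7455, y* = 15.7455^0.35 ≈ 2.6242, c* = (1−0.24)·2.6242 ≈ 1.9944.
Setting f'(k) = n+δ gives 0.35·k^(0.35−1) = 0.04, hence k_gold = (0.35/0.04)^(1/0.65) ≈ 28.1348.
y_gold = 28.1348^0.35 ≈ 3.2154, c_gold = y_gold − 0.04·k_gold ≈ 2.0900.
Gain: Δc = 2.0900 − 1.9944 ≈ 0.0956.

Δc ≈ 0.10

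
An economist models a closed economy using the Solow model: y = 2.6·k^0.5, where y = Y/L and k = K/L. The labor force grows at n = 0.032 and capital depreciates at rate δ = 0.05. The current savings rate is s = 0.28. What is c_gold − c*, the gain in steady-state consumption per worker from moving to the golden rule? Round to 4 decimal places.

Capital per worker breaks even when investment replaces (n + δ)·k; here n + δ = 0.082.
Current steady state (s = 0.28): k* = (0.28·2.6/0.082)^(1/0.5) ≈ 78.8198, y* = 2.6·78.8198^0.5 ≈ 23.0829, c* = (1−0.28)·23.0829 ≈ 16.6197.
At the golden rule the marginal product of capital equals n+δ: 0.5·2.6·k^(0.5−1) = 0.082. Solving, k_gold = (0.5·2.6/0.082)^(1/0.5) ≈ 251.3385.
y_gold = 2.6·251.3385^0.5 ≈ 41.2195, c_gold = y_gold − 0.082·k_gold ≈ 20.6098.
Gain: Δc = 20.6098 − 16.6197 ≈ 3.9900.

Δc ≈ 3.9900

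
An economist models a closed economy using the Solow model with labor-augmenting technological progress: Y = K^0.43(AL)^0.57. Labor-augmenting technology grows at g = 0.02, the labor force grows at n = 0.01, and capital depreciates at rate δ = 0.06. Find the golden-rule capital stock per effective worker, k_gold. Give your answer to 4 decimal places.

k_gold ≈ 15.5462

n + g + δ = 0.01 + 0.02 + 0.06 = 0.09.
Maximizing c = f(k) − (n+g+δ)·k gives f'(k) = n+g+δ, i.e. 0.43·k^(0.43−1) = 0.09, so k_gold = (0.43/0.09)^(1/0.57) ≈ 15.5462.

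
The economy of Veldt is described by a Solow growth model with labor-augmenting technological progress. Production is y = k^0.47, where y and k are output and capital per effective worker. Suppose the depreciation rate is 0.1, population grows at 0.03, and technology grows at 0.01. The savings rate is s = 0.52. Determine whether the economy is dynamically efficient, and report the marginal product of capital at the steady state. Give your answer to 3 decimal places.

dynamically inefficient; MPK ≈ 0.127

The effective depreciation rate is n + g + δ = 0.03 + 0.01 + 0.1 = 0.14.
Steady-state k*: s·k^0.47 = 0.14·k gives k* = (0.52/0.14)^(1/0.53) ≈ 11.8915.
MPK = 0.47·11.8915^(-0.53) ≈ 0.1265.
MPK < n+g+δ = 0.14, so the economy is dynamically inefficient (over-saving).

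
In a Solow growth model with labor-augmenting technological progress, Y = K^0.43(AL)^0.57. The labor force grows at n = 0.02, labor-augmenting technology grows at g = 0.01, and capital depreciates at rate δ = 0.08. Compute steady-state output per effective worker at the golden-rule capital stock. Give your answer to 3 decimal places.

y_gold ≈ 2.797

The effective depreciation rate is n + g + δ = 0.02 + 0.01 + 0.08 = 0.11.
Setting f'(k) = n+g+δ gives 0.43·k^(0.43−1) = 0.11, hence k_gold = (0.43/0.11)^(1/0.57) ≈ 10.9328.
Output: y_gold = k_gold^0.43 = 10.9328^0.43 ≈ 2.7968.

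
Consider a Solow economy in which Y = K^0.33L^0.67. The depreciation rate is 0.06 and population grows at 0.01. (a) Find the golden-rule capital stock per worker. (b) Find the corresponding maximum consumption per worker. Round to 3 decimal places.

n + δ = 0.01 + 0.06 = 0.07.
At the golden rule the marginal product of capital equals n+δ: 0.33·k^(0.33−1) = 0.07. Solving, k_gold = (0.33/0.07)^(1/0.67) ≈ 10.1181.
y_gold = 10.1181^0.33 ≈ 2.1463; c_gold = y_gold − 0.07·k_gold ≈ 1.4380.

(a) k_gold ≈ 10.118; (b) c_gold ≈ 1.438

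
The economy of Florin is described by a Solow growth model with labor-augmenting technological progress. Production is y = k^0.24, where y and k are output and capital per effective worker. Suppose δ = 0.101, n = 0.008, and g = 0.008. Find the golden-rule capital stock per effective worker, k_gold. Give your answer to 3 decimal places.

Capital per effective worker breaks even when investment replaces (n + g + δ)·k; here n + g + δ = 0.117.
Setting f'(k) = n+g+δ gives 0.24·k^(0.24−1) = 0.117, hence k_gold = (0.24/0.117)^(1/0.76) ≈ 2.5737.

k_gold ≈ 2.574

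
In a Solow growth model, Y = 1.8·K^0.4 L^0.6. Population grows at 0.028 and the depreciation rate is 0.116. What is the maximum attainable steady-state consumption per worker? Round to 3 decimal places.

Capital per worker breaks even when investment replaces (n + δ)·k; here n + δ = 0.144.
At the golden rule the marginal product of capital equals n+δ: 0.4·1.8·k^(0.4−1) = 0.144. Solving, k_gold = (0.4·1.8/0.144)^(1/0.6) ≈ 14.6201.
y_gold = 1.8·14.6201^0.4 ≈ 5.2632.
c_gold = y_gold − (n+δ)·k_gold = 5.2632 − 0.144·14.6201 ≈ 3.1579.

c_gold ≈ 3.158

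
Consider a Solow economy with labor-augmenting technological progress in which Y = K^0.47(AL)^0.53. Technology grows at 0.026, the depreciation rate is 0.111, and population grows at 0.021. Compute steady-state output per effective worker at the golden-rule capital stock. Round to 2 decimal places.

y_gold ≈ 2.63

The effective depreciation rate is n + g + δ = 0.021 + 0.026 + 0.111 = 0.158.
Golden rule sets MPK = n+g+δ: 0.47·k^(0.47−1) = 0.158, so k_gold = (0.47/0.158)^(1/0.53) ≈ 7.8214.
Output: y_gold = k_gold^0.47 = 7.8214^0.47 ≈ 2.6293.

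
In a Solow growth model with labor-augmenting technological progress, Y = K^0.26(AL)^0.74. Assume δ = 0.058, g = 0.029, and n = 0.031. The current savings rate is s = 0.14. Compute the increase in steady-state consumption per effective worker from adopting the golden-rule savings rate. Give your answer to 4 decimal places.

Δc ≈ 0.0635

Capital per effective worker breaks even when investment replaces (n + g + δ)·k; here n + g + δ = 0.118.
Current steady state (s = 0.14): k* = (0.14/0.118)^(1/0.74) ≈ 1.2599, y* = 1.2599^0.26 ≈ 1.0619, c* = (1−0.14)·1.0619 ≈ 0.9132.
Golden rule sets MPK = n+g+δ: 0.26·k^(0.26−1) = 0.118, so k_gold = (0.26/0.118)^(1/0.74) ≈ 2.9083.
y_gold = 2.9083^0.26 ≈ 1.3199, c_gold = y_gold − 0.118·k_gold ≈ 0.9767.
Gain: Δc = 0.9767 − 0.9132 ≈ 0.0635.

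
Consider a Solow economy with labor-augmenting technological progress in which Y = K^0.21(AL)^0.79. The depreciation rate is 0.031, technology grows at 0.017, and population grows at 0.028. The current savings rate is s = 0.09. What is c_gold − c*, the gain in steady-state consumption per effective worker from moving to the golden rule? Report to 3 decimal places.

The effective depreciation rate is n + g + δ = 0.028 + 0.017 + 0.031 = 0.076.
Current steady state (s = 0.09): k* = (0.09/0.076)^(1/0.79) ≈ 1.2386, y* = 1.2386^0.21 ≈ 1.0460, c* = (1−0.09)·1.0460 ≈ 0.9518.
Setting f'(k) = n+g+δ gives 0.21·k^(0.21−1) = 0.076, hence k_gold = (0.21/0.076)^(1/0.79) ≈ 3.6203.
y_gold = 3.6203^0.21 ≈ 1.3102, c_gold = y_gold − 0.076·k_gold ≈ 1.0351.
Gain: Δc = 1.0351 − 0.9518 ≈ 0.0832.

Δc ≈ 0.083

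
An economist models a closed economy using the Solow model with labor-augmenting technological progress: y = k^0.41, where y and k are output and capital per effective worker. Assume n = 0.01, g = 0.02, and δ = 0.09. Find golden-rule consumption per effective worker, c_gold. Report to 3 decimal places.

Break-even investment rate: n + g + δ = 0.01 + 0.02 + 0.09 = 0.12.
Setting f'(k) = n+g+δ gives 0.41·k^(0.41−1) = 0.12, hence k_gold = (0.41/0.12)^(1/0.59) ≈ 8.0244.
y_gold = 8.0244^0.41 ≈ 2.3486.
c_gold = y_gold − (n+g+δ)·k_gold = 2.3486 − 0.12·8.0244 ≈ 1.3857.

c_gold ≈ 1.386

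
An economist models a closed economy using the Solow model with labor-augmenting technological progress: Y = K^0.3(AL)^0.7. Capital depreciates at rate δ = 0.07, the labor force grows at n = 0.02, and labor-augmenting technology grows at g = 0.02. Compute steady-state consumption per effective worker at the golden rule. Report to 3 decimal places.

Capital per effective worker breaks even when investment replaces (n + g + δ)·k; here n + g + δ = 0.11.
Maximizing c = f(k) − (n+g+δ)·k gives f'(k) = n+g+δ, i.e. 0.3·k^(0.3−1) = 0.11, so k_gold = (0.3/0.11)^(1/0.7) ≈ 4.1925.
y_gold = 4.1925^0.3 ≈ 1.5372.
c_gold = y_gold − (n+g+δ)·k_gold = 1.5372 − 0.11·4.1925 ≈ 1.0761.

c_gold ≈ 1.076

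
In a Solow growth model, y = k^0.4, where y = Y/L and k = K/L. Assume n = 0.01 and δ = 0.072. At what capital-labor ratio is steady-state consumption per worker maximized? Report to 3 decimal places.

Break-even investment rate: n + δ = 0.01 + 0.072 = 0.082.
Setting f'(k) = n+δ gives 0.4·k^(0.4−1) = 0.082, hence k_gold = (0.4/0.082)^(1/0.6) ≈ 14.0306.

k_gold ≈ 14.031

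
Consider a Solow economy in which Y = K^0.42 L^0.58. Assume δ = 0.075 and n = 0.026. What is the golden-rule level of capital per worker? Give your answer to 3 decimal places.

k_gold ≈ 11.671

n + δ = 0.026 + 0.075 = 0.101.
Golden rule sets MPK = n+δ: 0.42·k^(0.42−1) = 0.101, so k_gold = (0.42/0.101)^(1/0.58) ≈ 11.6712.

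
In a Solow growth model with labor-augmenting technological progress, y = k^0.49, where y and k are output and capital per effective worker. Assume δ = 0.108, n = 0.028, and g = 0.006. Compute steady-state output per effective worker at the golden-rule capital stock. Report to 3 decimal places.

y_gold ≈ 3.287

Break-even investment rate: n + g + δ = 0.028 + 0.006 + 0.108 = 0.142.
Maximizing c = f(k) − (n+g+δ)·k gives f'(k) = n+g+δ, i.e. 0.49·k^(0.49−1) = 0.142, so k_gold = (0.49/0.142)^(1/0.51) ≈ 11.3428.
Output: y_gold = k_gold^0.49 = 11.3428^0.49 ≈ 3.2871.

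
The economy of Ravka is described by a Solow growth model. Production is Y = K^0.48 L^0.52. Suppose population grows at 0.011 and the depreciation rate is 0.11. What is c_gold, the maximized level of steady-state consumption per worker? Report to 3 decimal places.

c_gold ≈ 1.855

Break-even investment rate: n + δ = 0.011 + 0.11 = 0.121.
Golden rule sets MPK = n+δ: 0.48·k^(0.48−1) = 0.121, so k_gold = (0.48/0.121)^(1/0.52) ≈ 14.1539.
y_gold = 14.1539^0.48 ≈ 3.5680.
c_gold = y_gold − (n+δ)·k_gold = 3.5680 − 0.121·14.1539 ≈ 1.8553.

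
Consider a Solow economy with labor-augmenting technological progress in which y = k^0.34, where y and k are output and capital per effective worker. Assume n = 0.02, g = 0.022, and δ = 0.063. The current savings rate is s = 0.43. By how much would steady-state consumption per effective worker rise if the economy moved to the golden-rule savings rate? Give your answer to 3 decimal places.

Δc ≈ 0.031

Break-even investment rate: n + g + δ = 0.02 + 0.022 + 0.063 = 0.105.
Current steady state (s = 0.43): k* = (0.43/0.105)^(1/0.66) ≈ 8.4663, y* = 8.4663^0.34 ≈ 2.0674, c* = (1−0.43)·2.0674 ≈ 1.1784.
Maximizing c = f(k) − (n+g+δ)·k gives f'(k) = n+g+δ, i.e. 0.34·k^(0.34−1) = 0.105, so k_gold = (0.34/0.105)^(1/0.66) ≈ 5.9315.
y_gold = 5.9315^0.34 ≈ 1.8318, c_gold = y_gold − 0.105·k_gold ≈ 1.2090.
Gain: Δc = 1.2090 − 1.1784 ≈ 0.0306.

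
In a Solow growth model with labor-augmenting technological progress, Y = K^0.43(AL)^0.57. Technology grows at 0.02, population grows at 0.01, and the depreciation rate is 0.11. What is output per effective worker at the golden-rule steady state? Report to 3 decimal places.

Break-even investment rate: n + g + δ = 0.01 + 0.02 + 0.11 = 0.14.
Maximizing c = f(k) − (n+g+δ)·k gives f'(k) = n+g+δ, i.e. 0.43·k^(0.43−1) = 0.14, so k_gold = (0.43/0.14)^(1/0.57) ≈ 7.1612.
Output: y_gold = k_gold^0.43 = 7.1612^0.43 ≈ 2.3315.

y_gold ≈ 2.332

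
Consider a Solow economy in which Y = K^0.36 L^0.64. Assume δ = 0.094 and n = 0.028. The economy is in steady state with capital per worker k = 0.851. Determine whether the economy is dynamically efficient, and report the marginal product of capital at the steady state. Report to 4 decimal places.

Capital per worker breaks even when investment replaces (n + δ)·k; here n + δ = 0.122.
MPK = 0.36·k^(0.36−1) = 0.36·0.851^(-0.64) ≈ 0.3992.
MPK > 0.122, so the economy is dynamically efficient (under-saving).

dynamically efficient; MPK ≈ 0.3992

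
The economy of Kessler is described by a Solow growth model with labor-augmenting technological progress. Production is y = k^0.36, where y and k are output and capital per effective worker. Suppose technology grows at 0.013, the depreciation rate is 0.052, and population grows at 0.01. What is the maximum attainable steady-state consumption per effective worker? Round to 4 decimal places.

Capital per effective worker breaks even when investment replaces (n + g + δ)·k; here n + g + δ = 0.075.
Golden rule sets MPK = n+g+δ: 0.36·k^(0.36−1) = 0.075, so k_gold = (0.36/0.075)^(1/0.64) ≈ 11.5995.
y_gold = 11.5995^0.36 ≈ 2.4166.
c_gold = y_gold − (n+g+δ)·k_gold = 2.4166 − 0.075·11.5995 ≈ 1.5466.

c_gold ≈ 1.5466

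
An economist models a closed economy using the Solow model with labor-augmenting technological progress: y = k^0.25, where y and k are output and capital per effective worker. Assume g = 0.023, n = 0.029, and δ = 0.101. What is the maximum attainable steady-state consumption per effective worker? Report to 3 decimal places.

Break-even investment rate: n + g + δ = 0.029 + 0.023 + 0.101 = 0.153.
Maximizing c = f(k) − (n+g+δ)·k gives f'(k) = n+g+δ, i.e. 0.25·k^(0.25−1) = 0.153, so k_gold = (0.25/0.153)^(1/0.75) ≈ 1.9246.
y_gold = 1.9246^0.25 ≈ 1.1778.
c_gold = y_gold − (n+g+δ)·k_gold = 1.1778 − 0.153·1.9246 ≈ 0.8834.

c_gold ≈ 0.883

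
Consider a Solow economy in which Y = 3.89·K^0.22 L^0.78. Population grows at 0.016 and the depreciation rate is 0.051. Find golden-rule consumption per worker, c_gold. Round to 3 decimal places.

c_gold ≈ 6.224

n + δ = 0.016 + 0.051 = 0.067.
Maximizing c = f(k) − (n+δ)·k gives f'(k) = n+δ, i.e. 0.22·3.89·k^(0.22−1) = 0.067, so k_gold = (0.22·3.89/0.067)^(1/0.78) ≈ 26.2017.
y_gold = 3.89·26.2017^0.22 ≈ 7.9796.
c_gold = y_gold − (n+δ)·k_gold = 7.9796 − 0.067·26.2017 ≈ 6.2241.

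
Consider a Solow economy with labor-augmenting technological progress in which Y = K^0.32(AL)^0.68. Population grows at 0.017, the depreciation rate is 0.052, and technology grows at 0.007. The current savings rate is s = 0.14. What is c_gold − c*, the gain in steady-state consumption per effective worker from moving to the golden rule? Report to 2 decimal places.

Capital per effective worker breaks even when investment replaces (n + g + δ)·k; here n + g + δ = 0.076.
Current steady state (s = 0.14): k* = (0.14/0.076)^(1/0.68) ≈ 2.4557, y* = 2.4557^0.32 ≈ 1.3331, c* = (1−0.14)·1.3331 ≈ 1.1464.
Setting f'(k) = n+g+δ gives 0.32·k^(0.32−1) = 0.076, hence k_gold = (0.32/0.076)^(1/0.68) ≈ 8.2821.
y_gold = 8.2821^0.32 ≈ 1.9670, c_gold = y_gold − 0.076·k_gold ≈ 1.3376.
Gain: Δc = 1.3376 − 1.1464 ≈ 0.1911.

Δc ≈ 0.19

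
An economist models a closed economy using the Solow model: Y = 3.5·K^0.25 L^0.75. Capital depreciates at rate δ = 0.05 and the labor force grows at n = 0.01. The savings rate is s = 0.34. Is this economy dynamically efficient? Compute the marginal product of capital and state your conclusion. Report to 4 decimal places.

The effective depreciation rate is n + δ = 0.01 + 0.05 = 0.06.
Steady-state k*: s·A·k^0.25 = 0.06·k gives k* = (0.34·3.5/0.06)^(1/0.75) ≈ 53.6860.
MPK = 0.25·3.5·53.6860^(-0.75) ≈ 0.0441.
MPK < n+δ = 0.06, so the economy is dynamically inefficient (over-saving).

dynamically inefficient; MPK ≈ 0.0441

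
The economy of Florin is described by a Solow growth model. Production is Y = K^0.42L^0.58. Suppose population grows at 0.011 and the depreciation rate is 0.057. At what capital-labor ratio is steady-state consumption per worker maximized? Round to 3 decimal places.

k_gold ≈ 23.086

n + δ = 0.011 + 0.057 = 0.068.
Setting f'(k) = n+δ gives 0.42·k^(0.42−1) = 0.068, hence k_gold = (0.42/0.068)^(1/0.58) ≈ 23.0858.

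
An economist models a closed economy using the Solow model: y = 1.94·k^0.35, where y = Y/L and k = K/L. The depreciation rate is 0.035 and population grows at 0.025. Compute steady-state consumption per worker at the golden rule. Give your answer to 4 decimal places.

The effective depreciation rate is n + δ = 0.025 + 0.035 = 0.06.
Setting f'(k) = n+δ gives 0.35·1.94·k^(0.35−1) = 0.06, hence k_gold = (0.35·1.94/0.06)^(1/0.65) ≈ 41.7932.
y_gold = 1.94·41.7932^0.35 ≈ 7.1645.
c_gold = y_gold − (n+δ)·k_gold = 7.1645 − 0.06·41.7932 ≈ 4.6570.

c_gold ≈ 4.6570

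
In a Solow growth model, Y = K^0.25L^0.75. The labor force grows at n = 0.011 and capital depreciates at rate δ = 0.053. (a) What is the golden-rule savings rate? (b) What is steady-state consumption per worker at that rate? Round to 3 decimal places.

(a) s_gold = 0.250; (b) c_gold ≈ 1.181

n + δ = 0.011 + 0.053 = 0.064.
For Cobb-Douglas, s_gold equals capital's share: s_gold = 0.25.
Golden rule sets MPK = n+δ: 0.25·k^(0.25−1) = 0.064, so k_gold = (0.25/0.064)^(1/0.75) ≈ 6.1520.
y_gold = 6.1520^0.25 ≈ 1.5749; c_gold = (1−0.25)·y_gold ≈ 1.1812.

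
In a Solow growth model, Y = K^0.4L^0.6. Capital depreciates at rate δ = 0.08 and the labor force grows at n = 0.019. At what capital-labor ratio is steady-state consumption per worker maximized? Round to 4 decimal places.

k_gold ≈ 10.2496

Capital per worker breaks even when investment replaces (n + δ)·k; here n + δ = 0.099.
Maximizing c = f(k) − (n+δ)·k gives f'(k) = n+δ, i.e. 0.4·k^(0.4−1) = 0.099, so k_gold = (0.4/0.099)^(1/0.6) ≈ 10.2496.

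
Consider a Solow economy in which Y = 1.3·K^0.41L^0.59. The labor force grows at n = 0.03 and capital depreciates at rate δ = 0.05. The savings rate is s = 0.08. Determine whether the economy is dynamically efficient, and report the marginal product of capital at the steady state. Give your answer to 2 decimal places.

dynamically efficient; MPK ≈ 0.41

n + δ = 0.03 + 0.05 = 0.08.
Steady-state k*: s·A·k^0.41 = 0.08·k gives k* = (0.08·1.3/0.08)^(1/0.59) ≈ 1.5600.
MPK = 0.41·1.3·1.5600^(-0.59) ≈ 0.4100.
MPK > n+δ = 0.08, so the economy is dynamically efficient (under-saving).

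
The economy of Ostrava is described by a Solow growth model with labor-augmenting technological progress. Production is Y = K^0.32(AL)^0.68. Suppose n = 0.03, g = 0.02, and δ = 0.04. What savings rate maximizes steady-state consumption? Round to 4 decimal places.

Break-even investment rate: n + g + δ = 0.03 + 0.02 + 0.04 = 0.09.
At the golden rule MPK = n+g+δ, and in any Cobb-Douglas steady state s = (n+g+δ)·k/y = MPK·k/y = capital's share 0.32.

s_gold = 0.3200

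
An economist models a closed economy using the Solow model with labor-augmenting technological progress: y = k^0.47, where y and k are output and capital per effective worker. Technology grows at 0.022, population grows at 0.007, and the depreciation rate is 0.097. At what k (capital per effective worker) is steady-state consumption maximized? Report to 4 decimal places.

Capital per effective worker breaks even when investment replaces (n + g + δ)·k; here n + g + δ = 0.126.
Setting f'(k) = n+g+δ gives 0.47·k^(0.47−1) = 0.126, hence k_gold = (0.47/0.126)^(1/0.53) ≈ 11.9876.

k_gold ≈ 11.9876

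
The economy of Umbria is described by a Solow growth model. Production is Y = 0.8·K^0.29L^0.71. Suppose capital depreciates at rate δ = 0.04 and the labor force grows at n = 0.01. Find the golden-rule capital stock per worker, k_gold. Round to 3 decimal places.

k_gold ≈ 8.685

Break-even investment rate: n + δ = 0.01 + 0.04 = 0.05.
Setting f'(k) = n+δ gives 0.29·0.8·k^(0.29−1) = 0.05, hence k_gold = (0.29·0.8/0.05)^(1/0.71) ≈ 8.6848.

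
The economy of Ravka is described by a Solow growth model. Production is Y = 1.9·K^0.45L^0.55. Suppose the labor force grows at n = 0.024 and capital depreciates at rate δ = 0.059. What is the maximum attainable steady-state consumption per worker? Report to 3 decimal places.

The effective depreciation rate is n + δ = 0.024 + 0.059 = 0.083.
Setting f'(k) = n+δ gives 0.45·1.9·k^(0.45−1) = 0.083, hence k_gold = (0.45·1.9/0.083)^(1/0.55) ≈ 69.4408.
y_gold = 1.9·69.4408^0.45 ≈ 12.8080.
c_gold = y_gold − (n+δ)·k_gold = 12.8080 − 0.083·69.4408 ≈ 7.0444.

c_gold ≈ 7.044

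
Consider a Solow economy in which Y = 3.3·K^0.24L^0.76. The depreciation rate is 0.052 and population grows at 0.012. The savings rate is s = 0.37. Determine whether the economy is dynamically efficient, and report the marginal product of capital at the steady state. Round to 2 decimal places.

The effective depreciation rate is n + δ = 0.012 + 0.052 = 0.064.
Steady-state k*: s·A·k^0.24 = 0.064·k gives k* = (0.37·3.3/0.064)^(1/0.76) ≈ 48.4078.
MPK = 0.24·3.3·48.4078^(-0.76) ≈ 0.0415.
MPK < n+δ = 0.064, so the economy is dynamically inefficient (over-saving).

dynamically inefficient; MPK ≈ 0.04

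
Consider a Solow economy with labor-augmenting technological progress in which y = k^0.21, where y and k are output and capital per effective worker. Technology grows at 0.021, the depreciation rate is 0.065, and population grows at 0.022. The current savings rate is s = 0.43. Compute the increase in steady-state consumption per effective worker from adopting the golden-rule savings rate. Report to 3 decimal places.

Break-even investment rate: n + g + δ = 0.022 + 0.021 + 0.065 = 0.108.
Current steady state (s = 0.43): k* = (0.43/0.108)^(1/0.79) ≈ 5.7484, y* = 5.7484^0.21 ≈ 1.4438, c* = (1−0.43)·1.4438 ≈ 0.8230.
Setting f'(k) = n+g+δ gives 0.21·k^(0.21−1) = 0.108, hence k_gold = (0.21/0.108)^(1/0.79) ≈ 2.3204.
y_gold = 2.3204^0.21 ≈ 1.1934, c_gold = y_gold − 0.108·k_gold ≈ 0.9427.
Gain: Δc = 0.9427 − 0.8230 ≈ 0.1198.

Δc ≈ 0.120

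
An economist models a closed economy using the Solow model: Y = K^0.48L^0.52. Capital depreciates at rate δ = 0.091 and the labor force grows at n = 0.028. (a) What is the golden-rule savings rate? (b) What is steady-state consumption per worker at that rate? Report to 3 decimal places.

The effective depreciation rate is n + δ = 0.028 + 0.091 = 0.119.
For Cobb-Douglas, s_gold equals capital's share: s_gold = 0.48.
Setting f'(k) = n+δ gives 0.48·k^(0.48−1) = 0.119, hence k_gold = (0.48/0.119)^(1/0.52) ≈ 14.6149.
y_gold = 14.6149^0.48 ≈ 3.6233; c_gold = (1−0.48)·y_gold ≈ 1.8841.

(a) s_gold = 0.480; (b) c_gold ≈ 1.884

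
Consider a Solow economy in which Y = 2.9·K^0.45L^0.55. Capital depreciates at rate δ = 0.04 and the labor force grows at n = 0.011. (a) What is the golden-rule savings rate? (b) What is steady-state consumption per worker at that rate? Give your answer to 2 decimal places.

Capital per worker breaks even when investment replaces (n + δ)·k; here n + δ = 0.051.
For Cobb-Douglas, s_gold equals capital's share: s_gold = 0.45.
Maximizing c = f(k) − (n+δ)·k gives f'(k) = n+δ, i.e. 0.45·2.9·k^(0.45−1) = 0.051, so k_gold = (0.45·2.9/0.051)^(1/0.55) ≈ 363.1394.
y_gold = 2.9·363.1394^0.45 ≈ 41.1558; c_gold = (1−0.45)·y_gold ≈ 22.6357.

(a) s_gold = 0.45; (b) c_gold ≈ 22.64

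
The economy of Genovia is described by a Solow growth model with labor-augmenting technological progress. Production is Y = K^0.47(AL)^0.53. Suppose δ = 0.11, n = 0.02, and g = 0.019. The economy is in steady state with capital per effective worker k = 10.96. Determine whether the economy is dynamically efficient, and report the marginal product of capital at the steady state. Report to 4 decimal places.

Capital per effective worker breaks even when investment replaces (n + g + δ)·k; here n + g + δ = 0.149.
MPK = 0.47·k^(0.47−1) = 0.47·10.96^(-0.53) ≈ 0.1321.
MPK < 0.149, so the economy is dynamically inefficient (over-saving).

dynamically inefficient; MPK ≈ 0.1321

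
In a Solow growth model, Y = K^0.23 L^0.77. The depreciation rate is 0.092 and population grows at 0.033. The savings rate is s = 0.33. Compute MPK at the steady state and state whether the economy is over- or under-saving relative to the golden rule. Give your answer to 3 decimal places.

Break-even investment rate: n + δ = 0.033 + 0.092 = 0.125.
Steady-state k*: s·k^0.23 = 0.125·k gives k* = (0.33/0.125)^(1/0.77) ≈ 3.5281.
MPK = 0.23·3.5281^(-0.77) ≈ 0.0871.
MPK < n+δ = 0.125, so the economy is dynamically inefficient (over-saving).

over-saving; MPK ≈ 0.087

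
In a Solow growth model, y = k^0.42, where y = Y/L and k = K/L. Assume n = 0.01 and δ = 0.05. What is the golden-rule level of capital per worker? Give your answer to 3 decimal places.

n + δ = 0.01 + 0.05 = 0.06.
At the golden rule the marginal product of capital equals n+δ: 0.42·k^(0.42−1) = 0.06. Solving, k_gold = (0.42/0.06)^(1/0.58) ≈ 28.6461.

k_gold ≈ 28.646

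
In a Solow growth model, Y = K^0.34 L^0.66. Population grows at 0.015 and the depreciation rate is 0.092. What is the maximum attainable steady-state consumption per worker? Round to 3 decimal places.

c_gold ≈ 1.197

Break-even investment rate: n + δ = 0.015 + 0.092 = 0.107.
At the golden rule the marginal product of capital equals n+δ: 0.34·k^(0.34−1) = 0.107. Solving, k_gold = (0.34/0.107)^(1/0.66) ≈ 5.7643.
y_gold = 5.7643^0.34 ≈ 1.8141.
c_gold = y_gold − (n+δ)·k_gold = 1.8141 − 0.107·5.7643 ≈ 1.1973.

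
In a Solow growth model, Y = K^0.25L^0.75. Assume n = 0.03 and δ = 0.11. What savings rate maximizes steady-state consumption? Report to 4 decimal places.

s_gold = 0.2500

n + δ = 0.03 + 0.11 = 0.14.
At the golden rule MPK = n+δ, and in any Cobb-Douglas steady state s = (n+δ)·k/y = MPK·k/y = capital's share 0.25.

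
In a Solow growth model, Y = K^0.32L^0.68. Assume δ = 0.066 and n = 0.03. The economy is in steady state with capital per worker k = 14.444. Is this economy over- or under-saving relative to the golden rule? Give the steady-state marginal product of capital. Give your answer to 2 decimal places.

Capital per worker breaks even when investment replaces (n + δ)·k; here n + δ = 0.096.
MPK = 0.32·k^(0.32−1) = 0.32·14.444^(-0.68) ≈ 0.0521.
MPK < 0.096, so the economy is dynamically inefficient (over-saving).

over-saving; MPK ≈ 0.05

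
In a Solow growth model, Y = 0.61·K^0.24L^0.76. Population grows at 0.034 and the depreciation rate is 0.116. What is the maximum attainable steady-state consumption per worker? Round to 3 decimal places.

The effective depreciation rate is n + δ = 0.034 + 0.116 = 0.15.
At the golden rule the marginal product of capital equals n+δ: 0.24·0.61·k^(0.24−1) = 0.15. Solving, k_gold = (0.24·0.61/0.15)^(1/0.76) ≈ 0.9685.
y_gold = 0.61·0.9685^0.24 ≈ 0.6053.
c_gold = y_gold − (n+δ)·k_gold = 0.6053 − 0.15·0.9685 ≈ 0.4601.

c_gold ≈ 0.460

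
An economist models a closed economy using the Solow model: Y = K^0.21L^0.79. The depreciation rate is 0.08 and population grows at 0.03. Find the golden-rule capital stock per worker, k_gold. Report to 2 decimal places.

Capital per worker breaks even when investment replaces (n + δ)·k; here n + δ = 0.11.
Maximizing c = f(k) − (n+δ)·k gives f'(k) = n+δ, i.e. 0.21·k^(0.21−1) = 0.11, so k_gold = (0.21/0.11)^(1/0.79) ≈ 2.2671.

k_gold ≈ 2.27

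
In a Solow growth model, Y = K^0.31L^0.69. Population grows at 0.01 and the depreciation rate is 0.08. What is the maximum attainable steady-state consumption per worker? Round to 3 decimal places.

c_gold ≈ 1.203

n + δ = 0.01 + 0.08 = 0.09.
Golden rule sets MPK = n+δ: 0.31·k^(0.31−1) = 0.09, so k_gold = (0.31/0.09)^(1/0.69) ≈ 6.0039.
y_gold = 6.0039^0.31 ≈ 1.7431.
c_gold = y_gold − (n+δ)·k_gold = 1.7431 − 0.09·6.0039 ≈ 1.2027.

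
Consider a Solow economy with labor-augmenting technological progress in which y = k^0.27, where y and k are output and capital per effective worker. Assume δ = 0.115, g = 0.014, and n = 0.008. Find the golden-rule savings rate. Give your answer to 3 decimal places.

Capital per effective worker breaks even when investment replaces (n + g + δ)·k; here n + g + δ = 0.137.
At the golden rule MPK = n+g+δ, and in any Cobb-Douglas steady state s = (n+g+δ)·k/y = MPK·k/y = capital's share 0.27.

s_gold = 0.270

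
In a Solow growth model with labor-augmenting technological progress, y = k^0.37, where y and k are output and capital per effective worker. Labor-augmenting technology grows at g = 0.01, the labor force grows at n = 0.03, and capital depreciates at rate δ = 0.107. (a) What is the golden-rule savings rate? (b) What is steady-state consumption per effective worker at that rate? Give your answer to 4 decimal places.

The effective depreciation rate is n + g + δ = 0.03 + 0.01 + 0.107 = 0.147.
For Cobb-Douglas, s_gold equals capital's share: s_gold = 0.37.
Setting f'(k) = n+g+δ gives 0.37·k^(0.37−1) = 0.147, hence k_gold = (0.37/0.147)^(1/0.63) ≈ 4.3284.
y_gold = 4.3284^0.37 ≈ 1.7196; c_gold = (1−0.37)·y_gold ≈ 1.0834.

(a) s_gold = 0.3700; (b) c_gold ≈ 1.0834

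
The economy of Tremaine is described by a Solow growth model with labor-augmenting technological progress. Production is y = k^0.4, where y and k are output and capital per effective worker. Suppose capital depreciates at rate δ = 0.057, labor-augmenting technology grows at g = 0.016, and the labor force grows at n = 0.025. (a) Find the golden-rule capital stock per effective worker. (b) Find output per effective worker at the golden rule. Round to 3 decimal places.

Capital per effective worker breaks even when investment replaces (n + g + δ)·k; here n + g + δ = 0.098.
Setting f'(k) = n+g+δ gives 0.4·k^(0.4−1) = 0.098, hence k_gold = (0.4/0.098)^(1/0.6) ≈ 10.4245.
y_gold = 10.4245^0.4 ≈ 2.5540.

(a) k_gold ≈ 10.425; (b) y_gold ≈ 2.554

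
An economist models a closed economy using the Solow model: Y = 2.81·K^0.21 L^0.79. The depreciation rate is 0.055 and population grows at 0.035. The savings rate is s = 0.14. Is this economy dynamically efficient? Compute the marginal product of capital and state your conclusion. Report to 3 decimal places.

Break-even investment rate: n + δ = 0.035 + 0.055 = 0.09.
Steady-state k*: s·A·k^0.21 = 0.09·k gives k* = (0.14·2.81/0.09)^(1/0.79) ≈ 6.4696.
MPK = 0.21·2.81·6.4696^(-0.79) ≈ 0.1350.
MPK > n+δ = 0.09, so the economy is dynamically efficient (under-saving).

dynamically efficient; MPK ≈ 0.135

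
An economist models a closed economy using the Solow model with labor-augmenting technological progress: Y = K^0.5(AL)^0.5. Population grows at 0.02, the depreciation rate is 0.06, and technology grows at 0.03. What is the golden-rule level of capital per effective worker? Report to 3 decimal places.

k_gold ≈ 20.661

Capital per effective worker breaks even when investment replaces (n + g + δ)·k; here n + g + δ = 0.11.
Setting f'(k) = n+g+δ gives 0.5·k^(0.5−1) = 0.11, hence k_gold = (0.5/0.11)^(1/0.5) ≈ 20.6612.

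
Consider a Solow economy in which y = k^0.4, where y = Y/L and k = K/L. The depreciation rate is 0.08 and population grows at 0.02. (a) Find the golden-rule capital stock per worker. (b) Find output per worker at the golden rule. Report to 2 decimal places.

n + δ = 0.02 + 0.08 = 0.1.
Maximizing c = f(k) − (n+δ)·k gives f'(k) = n+δ, i.e. 0.4·k^(0.4−1) = 0.1, so k_gold = (0.4/0.1)^(1/0.6) ≈ 10.0794.
y_gold = 10.0794^0.4 ≈ 2.5198.

(a) k_gold ≈ 10.08; (b) y_gold ≈ 2.52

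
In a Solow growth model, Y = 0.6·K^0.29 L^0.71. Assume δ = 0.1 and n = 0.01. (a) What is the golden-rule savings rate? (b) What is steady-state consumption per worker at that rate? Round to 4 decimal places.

n + δ = 0.01 + 0.1 = 0.11.
For Cobb-Douglas, s_gold equals capital's share: s_gold = 0.29.
Maximizing c = f(k) − (n+δ)·k gives f'(k) = n+δ, i.e. 0.29·0.6·k^(0.29−1) = 0.11, so k_gold = (0.29·0.6/0.11)^(1/0.71) ≈ 1.9077.
y_gold = 0.6·1.9077^0.29 ≈ 0.7236; c_gold = (1−0.29)·y_gold ≈ 0.5138.

(a) s_gold = 0.2900; (b) c_gold ≈ 0.5138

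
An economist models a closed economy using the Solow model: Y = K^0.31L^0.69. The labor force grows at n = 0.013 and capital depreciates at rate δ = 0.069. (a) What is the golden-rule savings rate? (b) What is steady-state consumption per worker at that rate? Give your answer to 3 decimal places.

Capital per worker breaks even when investment replaces (n + δ)·k; here n + δ = 0.082.
For Cobb-Douglas, s_gold equals capital's share: s_gold = 0.31.
Maximizing c = f(k) − (n+δ)·k gives f'(k) = n+δ, i.e. 0.31·k^(0.31−1) = 0.082, so k_gold = (0.31/0.082)^(1/0.69) ≈ 6.8711.
y_gold = 6.8711^0.31 ≈ 1.8175; c_gold = (1−0.31)·y_gold ≈ 1.2541.

(a) s_gold = 0.310; (b) c_gold ≈ 1.254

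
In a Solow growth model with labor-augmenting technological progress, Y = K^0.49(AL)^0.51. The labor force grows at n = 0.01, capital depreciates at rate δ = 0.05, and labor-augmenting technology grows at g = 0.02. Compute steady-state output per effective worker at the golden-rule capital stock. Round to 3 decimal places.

The effective depreciation rate is n + g + δ = 0.01 + 0.02 + 0.05 = 0.08.
At the golden rule the marginal product of capital equals n+g+δ: 0.49·k^(0.49−1) = 0.08. Solving, k_gold = (0.49/0.08)^(1/0.51) ≈ 34.9418.
Output: y_gold = k_gold^0.49 = 34.9418^0.49 ≈ 5.7048.

y_gold ≈ 5.705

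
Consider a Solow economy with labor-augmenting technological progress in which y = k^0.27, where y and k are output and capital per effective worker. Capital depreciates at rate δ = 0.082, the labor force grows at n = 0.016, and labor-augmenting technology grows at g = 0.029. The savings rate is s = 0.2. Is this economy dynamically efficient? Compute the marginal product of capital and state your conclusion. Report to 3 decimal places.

n + g + δ = 0.016 + 0.029 + 0.082 = 0.127.
Steady-state k*: s·k^0.27 = 0.127·k gives k* = (0.2/0.127)^(1/0.73) ≈ 1.8628.
MPK = 0.27·1.8628^(-0.73) ≈ 0.1715.
MPK > n+g+δ = 0.127, so the economy is dynamically efficient (under-saving).

dynamically efficient; MPK ≈ 0.171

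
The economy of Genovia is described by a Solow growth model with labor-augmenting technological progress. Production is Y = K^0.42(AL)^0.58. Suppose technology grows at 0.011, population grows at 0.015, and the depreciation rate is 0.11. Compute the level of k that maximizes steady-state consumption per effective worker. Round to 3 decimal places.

k_gold ≈ 6.988

Capital per effective worker breaks even when investment replaces (n + g + δ)·k; here n + g + δ = 0.136.
At the golden rule the marginal product of capital equals n+g+δ: 0.42·k^(0.42−1) = 0.136. Solving, k_gold = (0.42/0.136)^(1/0.58) ≈ 6.9876.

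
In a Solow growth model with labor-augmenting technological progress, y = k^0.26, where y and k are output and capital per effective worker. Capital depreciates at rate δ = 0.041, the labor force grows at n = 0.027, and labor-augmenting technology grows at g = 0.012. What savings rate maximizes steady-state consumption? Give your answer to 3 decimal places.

s_gold = 0.260

The effective depreciation rate is n + g + δ = 0.027 + 0.012 + 0.041 = 0.08.
At the golden rule MPK = n+g+δ, and in any Cobb-Douglas steady state s = (n+g+δ)·k/y = MPK·k/y = capital's share 0.26.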